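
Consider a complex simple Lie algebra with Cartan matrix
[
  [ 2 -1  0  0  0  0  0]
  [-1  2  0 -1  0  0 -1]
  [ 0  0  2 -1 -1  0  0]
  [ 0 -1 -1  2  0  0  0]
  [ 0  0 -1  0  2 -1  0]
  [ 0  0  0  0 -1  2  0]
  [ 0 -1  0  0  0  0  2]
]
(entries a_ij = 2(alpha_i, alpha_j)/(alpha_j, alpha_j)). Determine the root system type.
type D_7

The matrix has rank 7 with 2's on the diagonal. Reading the off-diagonal entries as Dynkin edges (a single edge where a_ij = a_ji = -1; a double or triple edge where a_ij * a_ji = 2 or 3), the diagram is a chain of 5 nodes with a fork of two nodes at one end (D_7). One simple-root ordering that puts it in standard form is (alpha_6, alpha_5, alpha_3, alpha_4, alpha_2, alpha_7, alpha_1). So the algebra is type D_7, i.e. so(14).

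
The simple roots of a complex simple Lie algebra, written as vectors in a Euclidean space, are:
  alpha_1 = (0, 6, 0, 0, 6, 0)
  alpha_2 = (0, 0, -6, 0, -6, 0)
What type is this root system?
Compute the Cartan integers a_ij = 2(alpha_i, alpha_j)/(alpha_j, alpha_j); the resulting 2x2 Cartan matrix is
[[2, -1], [-1, 2]].
All simple roots have the same length, so the diagram is simply laced. The associated Dynkin diagram is a chain of 2 nodes with single edges (A_2), so the type is A_2 (the algebra sl(3)).

A_2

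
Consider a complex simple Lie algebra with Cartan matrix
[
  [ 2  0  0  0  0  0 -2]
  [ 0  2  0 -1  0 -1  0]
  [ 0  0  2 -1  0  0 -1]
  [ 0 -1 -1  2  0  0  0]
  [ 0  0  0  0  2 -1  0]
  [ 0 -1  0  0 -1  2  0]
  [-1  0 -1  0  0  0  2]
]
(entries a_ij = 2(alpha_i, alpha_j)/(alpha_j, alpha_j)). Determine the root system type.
C_7

The matrix has rank 7 with 2's on the diagonal. Reading the off-diagonal entries as Dynkin edges (a single edge where a_ij = a_ji = -1; a double or triple edge where a_ij * a_ji = 2 or 3), the diagram is a chain of 7 nodes with a double edge at one end; the terminal node there is the unique long simple root (C_7). One simple-root ordering that puts it in standard form is (alpha_5, alpha_6, alpha_2, alpha_4, alpha_3, alpha_7, alpha_1). So the algebra is type C_7, i.e. sp(14).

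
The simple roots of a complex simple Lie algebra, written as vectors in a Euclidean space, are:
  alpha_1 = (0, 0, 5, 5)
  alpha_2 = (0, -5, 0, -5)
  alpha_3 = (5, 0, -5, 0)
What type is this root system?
A_3 (sl(4))

Compute the Cartan integers a_ij = 2(alpha_i, alpha_j)/(alpha_j, alpha_j); the resulting 3x3 Cartan matrix is
[[2, -1, -1], [-1, 2, 0], [-1, 0, 2]].
All simple roots have the same length, so the diagram is simply laced. The associated Dynkin diagram is a chain of 3 nodes with single edges (A_3), so the type is A_3 (the algebra sl(4)).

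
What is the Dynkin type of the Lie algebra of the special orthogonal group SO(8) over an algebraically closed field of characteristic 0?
This is so(8) with 8 even, which has dimension 8(8-1)/2 = 28 and rank 8/2 = 4. In the classification of classical Lie algebras, the orthogonal algebra so(2n) in an even number of variables has type D_n; here n = 4, so the Dynkin diagram is a chain of 2 nodes with a fork of two nodes at one end (D_4). Hence the type is D_4.

D_4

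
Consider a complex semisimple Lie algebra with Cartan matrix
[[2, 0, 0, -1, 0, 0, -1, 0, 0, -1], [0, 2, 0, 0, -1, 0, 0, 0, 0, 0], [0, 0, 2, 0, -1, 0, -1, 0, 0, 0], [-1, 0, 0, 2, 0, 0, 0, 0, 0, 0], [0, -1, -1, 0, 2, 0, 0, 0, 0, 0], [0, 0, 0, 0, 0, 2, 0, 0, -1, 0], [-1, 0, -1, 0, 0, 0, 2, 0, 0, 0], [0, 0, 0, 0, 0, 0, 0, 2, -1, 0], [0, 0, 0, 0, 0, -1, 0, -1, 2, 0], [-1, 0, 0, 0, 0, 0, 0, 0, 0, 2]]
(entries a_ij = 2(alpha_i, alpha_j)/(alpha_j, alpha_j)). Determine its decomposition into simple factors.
type A_3 ⊕ type D_7

The diagram associated to this matrix has two connected components: the simple roots {alpha_6, alpha_8, alpha_9} form a chain of 3 nodes with single edges (A_3), and {alpha_1, alpha_2, alpha_3, alpha_4, alpha_5, alpha_7, alpha_10} form a chain of 5 nodes with a fork of two nodes at one end (D_7). A semisimple Lie algebra decomposes uniquely as the direct sum of simple ideals, one per connected component of its Dynkin diagram, so g ≅ A_3 ⊕ D_7 (dimension 15 + 91 = 106).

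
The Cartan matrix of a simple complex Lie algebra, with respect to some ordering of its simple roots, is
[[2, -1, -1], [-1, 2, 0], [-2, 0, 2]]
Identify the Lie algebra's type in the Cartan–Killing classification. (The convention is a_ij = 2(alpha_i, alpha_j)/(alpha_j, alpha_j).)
C_3 (sp(6))

The matrix has rank 3 with 2's on the diagonal. Reading the off-diagonal entries as Dynkin edges (a single edge where a_ij = a_ji = -1; a double or triple edge where a_ij * a_ji = 2 or 3), the diagram is a chain of 3 nodes with a double edge at one end; the terminal node there is the unique long simple root (C_3). One simple-root ordering that puts it in standard form is (alpha_2, alpha_1, alpha_3). So the algebra is type C_3, i.e. sp(6).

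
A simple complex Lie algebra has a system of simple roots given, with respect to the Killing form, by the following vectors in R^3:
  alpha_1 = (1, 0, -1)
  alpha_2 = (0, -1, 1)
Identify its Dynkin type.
A2

Compute the Cartan integers a_ij = 2(alpha_i, alpha_j)/(alpha_j, alpha_j); the resulting 2x2 Cartan matrix is
[[2, -1], [-1, 2]].
All simple roots have the same length, so the diagram is simply laced. The associated Dynkin diagram is a chain of 2 nodes with single edges (A_2), so the type is A_2 (the algebra sl(3)).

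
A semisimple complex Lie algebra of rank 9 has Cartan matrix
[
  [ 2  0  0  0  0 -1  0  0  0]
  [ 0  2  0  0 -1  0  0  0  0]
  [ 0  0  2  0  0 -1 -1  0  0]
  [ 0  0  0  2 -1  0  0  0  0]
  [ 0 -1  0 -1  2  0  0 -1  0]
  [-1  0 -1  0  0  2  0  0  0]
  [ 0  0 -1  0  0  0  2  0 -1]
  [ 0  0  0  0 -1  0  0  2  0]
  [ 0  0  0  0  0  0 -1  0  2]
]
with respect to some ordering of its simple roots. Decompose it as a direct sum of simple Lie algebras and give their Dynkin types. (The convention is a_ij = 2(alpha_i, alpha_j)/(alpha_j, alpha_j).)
The diagram associated to this matrix has two connected components: the simple roots {alpha_1, alpha_3, alpha_6, alpha_7, alpha_9} form a chain of 5 nodes with single edges (A_5), and {alpha_2, alpha_4, alpha_5, alpha_8} form a chain of 2 nodes with a fork of two nodes at one end (D_4). A semisimple Lie algebra decomposes uniquely as the direct sum of simple ideals, one per connected component of its Dynkin diagram, so g ≅ A_5 ⊕ D_4 (dimension 35 + 28 = 63).

type A_5 + type D_4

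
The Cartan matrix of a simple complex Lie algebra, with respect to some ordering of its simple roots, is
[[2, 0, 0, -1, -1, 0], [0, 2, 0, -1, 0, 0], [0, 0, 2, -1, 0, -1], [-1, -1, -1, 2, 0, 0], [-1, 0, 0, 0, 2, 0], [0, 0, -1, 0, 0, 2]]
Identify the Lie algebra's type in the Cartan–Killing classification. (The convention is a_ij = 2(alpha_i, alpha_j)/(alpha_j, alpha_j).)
E6

The matrix has rank 6 with 2's on the diagonal. Reading the off-diagonal entries as Dynkin edges (a single edge where a_ij = a_ji = -1; a double or triple edge where a_ij * a_ji = 2 or 3), the diagram is a chain of 5 nodes with one extra node attached to the third node from one end (E_6). One simple-root ordering that puts it in standard form is (alpha_5, alpha_2, alpha_1, alpha_4, alpha_3, alpha_6). So the algebra is type E_6.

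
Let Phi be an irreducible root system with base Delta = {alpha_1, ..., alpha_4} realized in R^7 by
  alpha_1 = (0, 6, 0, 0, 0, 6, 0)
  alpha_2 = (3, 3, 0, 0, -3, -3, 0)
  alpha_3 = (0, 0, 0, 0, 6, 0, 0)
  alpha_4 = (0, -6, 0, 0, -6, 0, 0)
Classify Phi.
type F_4

Compute the Cartan integers a_ij = 2(alpha_i, alpha_j)/(alpha_j, alpha_j); the resulting 4x4 Cartan matrix is
[[2, 0, 0, -1], [0, 2, -1, 0], [0, -1, 2, -1], [-1, 0, -2, 2]].
The roots have two lengths (squared-length ratio 2:1); the short ones are alpha_{2,3}. The associated Dynkin diagram is a chain of 4 nodes with a double edge between the middle two (F_4), so the type is F_4.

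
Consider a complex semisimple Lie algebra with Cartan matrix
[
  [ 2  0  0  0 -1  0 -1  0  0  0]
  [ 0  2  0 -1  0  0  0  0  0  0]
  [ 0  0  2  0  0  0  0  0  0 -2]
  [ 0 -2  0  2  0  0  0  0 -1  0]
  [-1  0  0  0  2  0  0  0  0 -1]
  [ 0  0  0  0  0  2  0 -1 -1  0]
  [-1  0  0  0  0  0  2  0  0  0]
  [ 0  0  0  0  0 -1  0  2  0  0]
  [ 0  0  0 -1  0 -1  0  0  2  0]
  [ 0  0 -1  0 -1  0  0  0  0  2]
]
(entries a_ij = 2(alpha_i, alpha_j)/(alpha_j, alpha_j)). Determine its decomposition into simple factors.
The diagram associated to this matrix has two connected components: the simple roots {alpha_2, alpha_4, alpha_6, alpha_8, alpha_9} form a chain of 5 nodes with a double edge at one end; the terminal node there is the unique short simple root (B_5), and {alpha_1, alpha_3, alpha_5, alpha_7, alpha_10} form a chain of 5 nodes with a double edge at one end; the terminal node there is the unique long simple root (C_5). A semisimple Lie algebra decomposes uniquely as the direct sum of simple ideals, one per connected component of its Dynkin diagram, so g ≅ B_5 ⊕ C_5 (dimension 55 + 55 = 110).

B_5 (so(11)) ⊕ C_5 (sp(10))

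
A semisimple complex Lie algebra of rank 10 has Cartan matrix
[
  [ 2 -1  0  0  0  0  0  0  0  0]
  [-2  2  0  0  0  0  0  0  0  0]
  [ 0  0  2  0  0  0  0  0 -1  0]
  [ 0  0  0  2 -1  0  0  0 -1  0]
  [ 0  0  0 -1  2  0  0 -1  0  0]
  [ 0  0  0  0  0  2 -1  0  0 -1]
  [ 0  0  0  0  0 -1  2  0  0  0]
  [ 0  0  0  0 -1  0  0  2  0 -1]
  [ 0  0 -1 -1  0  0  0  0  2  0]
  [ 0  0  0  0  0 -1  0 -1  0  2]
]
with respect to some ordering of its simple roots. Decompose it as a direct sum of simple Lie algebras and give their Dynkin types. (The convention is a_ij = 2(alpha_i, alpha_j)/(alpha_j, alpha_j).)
The diagram associated to this matrix has two connected components: the simple roots {alpha_3, alpha_4, alpha_5, alpha_6, alpha_7, alpha_8, alpha_9, alpha_10} form a chain of 8 nodes with single edges (A_8), and {alpha_1, alpha_2} form a chain of 2 nodes with a double edge at one end; the terminal node there is the unique short simple root (B_2). A semisimple Lie algebra decomposes uniquely as the direct sum of simple ideals, one per connected component of its Dynkin diagram, so g ≅ A_8 ⊕ B_2 (dimension 80 + 10 = 90).

type A_8 + type B_2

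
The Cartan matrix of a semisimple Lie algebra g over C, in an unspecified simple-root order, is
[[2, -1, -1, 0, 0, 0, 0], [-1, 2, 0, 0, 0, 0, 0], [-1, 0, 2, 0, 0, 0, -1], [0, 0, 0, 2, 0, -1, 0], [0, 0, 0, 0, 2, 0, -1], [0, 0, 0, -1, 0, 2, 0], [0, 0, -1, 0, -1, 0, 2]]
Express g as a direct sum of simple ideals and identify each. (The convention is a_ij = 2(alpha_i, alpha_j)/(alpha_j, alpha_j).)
The diagram associated to this matrix has two connected components: the simple roots {alpha_4, alpha_6} form a chain of 2 nodes with single edges (A_2), and {alpha_1, alpha_2, alpha_3, alpha_5, alpha_7} form a chain of 5 nodes with single edges (A_5). A semisimple Lie algebra decomposes uniquely as the direct sum of simple ideals, one per connected component of its Dynkin diagram, so g ≅ A_2 ⊕ A_5 (dimension 8 + 35 = 43).

A_2 (sl(3)) + A_5 (sl(6))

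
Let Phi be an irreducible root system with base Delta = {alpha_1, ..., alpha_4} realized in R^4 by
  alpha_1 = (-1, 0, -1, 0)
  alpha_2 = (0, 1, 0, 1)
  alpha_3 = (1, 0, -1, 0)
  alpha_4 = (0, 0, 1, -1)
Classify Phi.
Compute the Cartan integers a_ij = 2(alpha_i, alpha_j)/(alpha_j, alpha_j); the resulting 4x4 Cartan matrix is
[[2, 0, 0, -1], [0, 2, 0, -1], [0, 0, 2, -1], [-1, -1, -1, 2]].
All simple roots have the same length, so the diagram is simply laced. The associated Dynkin diagram is a chain of 2 nodes with a fork of two nodes at one end (D_4), so the type is D_4 (the algebra so(8)).

D_4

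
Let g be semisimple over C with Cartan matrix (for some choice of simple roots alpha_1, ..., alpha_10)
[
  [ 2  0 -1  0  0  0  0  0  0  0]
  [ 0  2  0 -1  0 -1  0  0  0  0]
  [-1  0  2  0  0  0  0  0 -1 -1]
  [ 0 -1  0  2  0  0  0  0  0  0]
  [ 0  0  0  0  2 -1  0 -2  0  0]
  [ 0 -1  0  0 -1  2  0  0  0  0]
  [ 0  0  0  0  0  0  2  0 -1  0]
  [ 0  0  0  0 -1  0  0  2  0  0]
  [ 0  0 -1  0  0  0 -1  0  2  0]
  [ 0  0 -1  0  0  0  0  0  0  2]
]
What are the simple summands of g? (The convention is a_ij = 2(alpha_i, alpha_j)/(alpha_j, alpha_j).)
The diagram associated to this matrix has two connected components: the simple roots {alpha_2, alpha_4, alpha_5, alpha_6, alpha_8} form a chain of 5 nodes with a double edge at one end; the terminal node there is the unique short simple root (B_5), and {alpha_1, alpha_3, alpha_7, alpha_9, alpha_10} form a chain of 3 nodes with a fork of two nodes at one end (D_5). A semisimple Lie algebra decomposes uniquely as the direct sum of simple ideals, one per connected component of its Dynkin diagram, so g ≅ B_5 ⊕ D_5 (dimension 55 + 45 = 100).

B_5 + D_5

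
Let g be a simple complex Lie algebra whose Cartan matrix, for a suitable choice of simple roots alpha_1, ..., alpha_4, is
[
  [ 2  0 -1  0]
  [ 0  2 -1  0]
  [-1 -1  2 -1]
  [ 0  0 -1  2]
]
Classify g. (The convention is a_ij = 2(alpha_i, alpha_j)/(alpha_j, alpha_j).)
The matrix has rank 4 with 2's on the diagonal. Reading the off-diagonal entries as Dynkin edges (a single edge where a_ij = a_ji = -1; a double or triple edge where a_ij * a_ji = 2 or 3), the diagram is a chain of 2 nodes with a fork of two nodes at one end (D_4). One simple-root ordering that puts it in standard form is (alpha_4, alpha_3, alpha_1, alpha_2). So the algebra is type D_4, i.e. so(8).

D_4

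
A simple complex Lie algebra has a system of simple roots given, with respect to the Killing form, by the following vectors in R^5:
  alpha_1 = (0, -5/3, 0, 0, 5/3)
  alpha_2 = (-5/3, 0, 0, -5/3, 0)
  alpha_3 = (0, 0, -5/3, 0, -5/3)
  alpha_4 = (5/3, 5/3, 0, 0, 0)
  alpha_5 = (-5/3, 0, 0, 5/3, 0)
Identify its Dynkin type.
D_5

Compute the Cartan integers a_ij = 2(alpha_i, alpha_j)/(alpha_j, alpha_j); the resulting 5x5 Cartan matrix is
[[2, 0, -1, -1, 0], [0, 2, 0, -1, 0], [-1, 0, 2, 0, 0], [-1, -1, 0, 2, -1], [0, 0, 0, -1, 2]].
All simple roots have the same length, so the diagram is simply laced. The associated Dynkin diagram is a chain of 3 nodes with a fork of two nodes at one end (D_5), so the type is D_5 (the algebra so(10)).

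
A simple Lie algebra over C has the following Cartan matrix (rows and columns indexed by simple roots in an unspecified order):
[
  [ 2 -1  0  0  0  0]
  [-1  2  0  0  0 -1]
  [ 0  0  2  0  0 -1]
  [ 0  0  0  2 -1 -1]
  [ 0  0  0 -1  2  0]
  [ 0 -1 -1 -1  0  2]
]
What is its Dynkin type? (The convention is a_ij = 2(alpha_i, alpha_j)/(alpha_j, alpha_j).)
The matrix has rank 6 with 2's on the diagonal. Reading the off-diagonal entries as Dynkin edges (a single edge where a_ij = a_ji = -1; a double or triple edge where a_ij * a_ji = 2 or 3), the diagram is a chain of 5 nodes with one extra node attached to the third node from one end (E_6). One simple-root ordering that puts it in standard form is (alpha_5, alpha_3, alpha_4, alpha_6, alpha_2, alpha_1). So the algebra is type E_6.

type E_6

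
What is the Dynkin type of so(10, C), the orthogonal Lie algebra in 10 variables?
D_5 (so(10))

This is so(10) with 10 even, which has dimension 10(10-1)/2 = 45 and rank 10/2 = 5. In the classification of classical Lie algebras, the orthogonal algebra so(2n) in an even number of variables has type D_n; here n = 5, so the Dynkin diagram is a chain of 3 nodes with a fork of two nodes at one end (D_5). Hence the type is D_5.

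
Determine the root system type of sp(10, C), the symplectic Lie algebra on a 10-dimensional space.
This is sp(10), which has dimension 10(10+1)/2 = 55 and rank 10/2 = 5. In the classification of classical Lie algebras, the symplectic algebra sp(2n) has type C_n; here n = 5, so the Dynkin diagram is a chain of 5 nodes with a double edge at one end; the terminal node there is the unique long simple root (C_5). Hence the type is C_5.

type C_5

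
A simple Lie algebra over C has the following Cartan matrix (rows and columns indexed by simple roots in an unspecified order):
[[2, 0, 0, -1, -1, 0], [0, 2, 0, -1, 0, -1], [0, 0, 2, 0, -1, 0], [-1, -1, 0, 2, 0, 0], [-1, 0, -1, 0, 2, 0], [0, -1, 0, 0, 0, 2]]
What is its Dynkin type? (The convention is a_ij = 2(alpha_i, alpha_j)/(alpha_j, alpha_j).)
The matrix has rank 6 with 2's on the diagonal. Reading the off-diagonal entries as Dynkin edges (a single edge where a_ij = a_ji = -1; a double or triple edge where a_ij * a_ji = 2 or 3), the diagram is a chain of 6 nodes with single edges (A_6). One simple-root ordering that puts it in standard form is (alpha_3, alpha_5, alpha_1, alpha_4, alpha_2, alpha_6). So the algebra is type A_6, i.e. sl(7).

A_6 (sl(7))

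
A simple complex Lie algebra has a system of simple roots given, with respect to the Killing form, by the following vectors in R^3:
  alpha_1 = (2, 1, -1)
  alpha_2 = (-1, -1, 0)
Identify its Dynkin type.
Compute the Cartan integers a_ij = 2(alpha_i, alpha_j)/(alpha_j, alpha_j); the resulting 2x2 Cartan matrix is
[[2, -3], [-1, 2]].
The roots have two lengths (squared-length ratio 3:1); the short ones are alpha_{2}. The associated Dynkin diagram is two nodes joined by a triple edge (G_2), so the type is G_2.

G_2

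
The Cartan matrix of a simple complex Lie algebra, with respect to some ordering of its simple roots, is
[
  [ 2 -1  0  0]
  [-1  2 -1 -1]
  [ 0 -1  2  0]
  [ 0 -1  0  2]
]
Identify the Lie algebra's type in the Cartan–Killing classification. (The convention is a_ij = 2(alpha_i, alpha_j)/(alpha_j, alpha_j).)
D_4 (so(8))

The matrix has rank 4 with 2's on the diagonal. Reading the off-diagonal entries as Dynkin edges (a single edge where a_ij = a_ji = -1; a double or triple edge where a_ij * a_ji = 2 or 3), the diagram is a chain of 2 nodes with a fork of two nodes at one end (D_4). One simple-root ordering that puts it in standard form is (alpha_1, alpha_2, alpha_3, alpha_4). So the algebra is type D_4, i.e. so(8).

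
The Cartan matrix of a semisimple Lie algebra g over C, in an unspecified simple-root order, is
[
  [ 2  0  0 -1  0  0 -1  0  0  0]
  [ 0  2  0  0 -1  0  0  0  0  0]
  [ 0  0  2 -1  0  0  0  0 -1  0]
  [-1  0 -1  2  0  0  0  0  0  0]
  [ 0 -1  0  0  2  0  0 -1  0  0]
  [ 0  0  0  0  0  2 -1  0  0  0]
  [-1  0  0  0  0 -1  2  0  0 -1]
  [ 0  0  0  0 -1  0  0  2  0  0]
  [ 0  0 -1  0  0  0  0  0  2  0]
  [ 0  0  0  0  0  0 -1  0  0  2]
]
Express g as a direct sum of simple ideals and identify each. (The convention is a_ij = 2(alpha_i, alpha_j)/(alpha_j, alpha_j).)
A_3 + D_7

The diagram associated to this matrix has two connected components: the simple roots {alpha_2, alpha_5, alpha_8} form a chain of 3 nodes with single edges (A_3), and {alpha_1, alpha_3, alpha_4, alpha_6, alpha_7, alpha_9, alpha_10} form a chain of 5 nodes with a fork of two nodes at one end (D_7). A semisimple Lie algebra decomposes uniquely as the direct sum of simple ideals, one per connected component of its Dynkin diagram, so g ≅ A_3 ⊕ D_7 (dimension 15 + 91 = 106).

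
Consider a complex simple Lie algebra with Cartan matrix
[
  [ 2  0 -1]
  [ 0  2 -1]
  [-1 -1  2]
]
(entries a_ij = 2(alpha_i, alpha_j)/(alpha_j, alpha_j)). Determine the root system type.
A_3

The matrix has rank 3 with 2's on the diagonal. Reading the off-diagonal entries as Dynkin edges (a single edge where a_ij = a_ji = -1; a double or triple edge where a_ij * a_ji = 2 or 3), the diagram is a chain of 3 nodes with single edges (A_3). One simple-root ordering that puts it in standard form is (alpha_1, alpha_3, alpha_2). So the algebra is type A_3, i.e. sl(4).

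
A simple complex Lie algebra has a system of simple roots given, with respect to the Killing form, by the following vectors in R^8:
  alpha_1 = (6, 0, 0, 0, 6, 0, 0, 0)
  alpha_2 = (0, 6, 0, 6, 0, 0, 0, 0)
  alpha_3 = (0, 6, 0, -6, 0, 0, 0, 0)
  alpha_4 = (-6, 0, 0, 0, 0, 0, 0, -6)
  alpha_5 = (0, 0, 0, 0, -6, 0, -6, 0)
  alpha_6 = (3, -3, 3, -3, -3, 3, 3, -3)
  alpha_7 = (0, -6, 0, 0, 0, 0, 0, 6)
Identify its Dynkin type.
Compute the Cartan integers a_ij = 2(alpha_i, alpha_j)/(alpha_j, alpha_j); the resulting 7x7 Cartan matrix is
[[2, 0, 0, -1, -1, 0, 0], [0, 2, 0, 0, 0, -1, -1], [0, 0, 2, 0, 0, 0, -1], [-1, 0, 0, 2, 0, 0, -1], [-1, 0, 0, 0, 2, 0, 0], [0, -1, 0, 0, 0, 2, 0], [0, -1, -1, -1, 0, 0, 2]].
All simple roots have the same length, so the diagram is simply laced. The associated Dynkin diagram is a chain of 6 nodes with one extra node attached to the third node from one end (E_7), so the type is E_7.

E_7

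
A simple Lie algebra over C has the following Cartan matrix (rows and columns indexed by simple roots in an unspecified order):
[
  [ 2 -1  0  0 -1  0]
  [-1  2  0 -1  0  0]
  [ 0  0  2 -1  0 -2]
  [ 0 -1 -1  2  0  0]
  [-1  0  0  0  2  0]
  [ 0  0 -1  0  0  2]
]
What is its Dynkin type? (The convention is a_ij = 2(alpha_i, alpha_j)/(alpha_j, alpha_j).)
B_6 (so(13))

The matrix has rank 6 with 2's on the diagonal. Reading the off-diagonal entries as Dynkin edges (a single edge where a_ij = a_ji = -1; a double or triple edge where a_ij * a_ji = 2 or 3), the diagram is a chain of 6 nodes with a double edge at one end; the terminal node there is the unique short simple root (B_6). One simple-root ordering that puts it in standard form is (alpha_5, alpha_1, alpha_2, alpha_4, alpha_3, alpha_6). So the algebra is type B_6, i.e. so(13).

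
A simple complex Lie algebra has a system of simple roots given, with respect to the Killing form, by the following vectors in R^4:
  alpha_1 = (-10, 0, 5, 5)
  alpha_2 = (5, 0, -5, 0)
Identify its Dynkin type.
G2

Compute the Cartan integers a_ij = 2(alpha_i, alpha_j)/(alpha_j, alpha_j); the resulting 2x2 Cartan matrix is
[[2, -3], [-1, 2]].
The roots have two lengths (squared-length ratio 3:1); the short ones are alpha_{2}. The associated Dynkin diagram is two nodes joined by a triple edge (G_2), so the type is G_2.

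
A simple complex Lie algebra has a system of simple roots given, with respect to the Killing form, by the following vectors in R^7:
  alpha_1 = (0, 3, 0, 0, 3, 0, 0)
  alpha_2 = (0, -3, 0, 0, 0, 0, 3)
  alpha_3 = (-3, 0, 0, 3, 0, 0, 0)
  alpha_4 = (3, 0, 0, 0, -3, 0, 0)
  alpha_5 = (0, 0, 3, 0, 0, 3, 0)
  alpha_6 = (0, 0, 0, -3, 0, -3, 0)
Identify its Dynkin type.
Compute the Cartan integers a_ij = 2(alpha_i, alpha_j)/(alpha_j, alpha_j); the resulting 6x6 Cartan matrix is
[[2, -1, 0, -1, 0, 0], [-1, 2, 0, 0, 0, 0], [0, 0, 2, -1, 0, -1], [-1, 0, -1, 2, 0, 0], [0, 0, 0, 0, 2, -1], [0, 0, -1, 0, -1, 2]].
All simple roots have the same length, so the diagram is simply laced. The associated Dynkin diagram is a chain of 6 nodes with single edges (A_6), so the type is A_6 (the algebra sl(7)).

type A_6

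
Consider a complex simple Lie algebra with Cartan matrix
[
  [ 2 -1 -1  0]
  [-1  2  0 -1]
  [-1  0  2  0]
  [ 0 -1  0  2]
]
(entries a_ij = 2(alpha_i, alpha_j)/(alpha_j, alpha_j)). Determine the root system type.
The matrix has rank 4 with 2's on the diagonal. Reading the off-diagonal entries as Dynkin edges (a single edge where a_ij = a_ji = -1; a double or triple edge where a_ij * a_ji = 2 or 3), the diagram is a chain of 4 nodes with single edges (A_4). One simple-root ordering that puts it in standard form is (alpha_4, alpha_2, alpha_1, alpha_3). So the algebra is type A_4, i.e. sl(5).

A_4 (sl(5))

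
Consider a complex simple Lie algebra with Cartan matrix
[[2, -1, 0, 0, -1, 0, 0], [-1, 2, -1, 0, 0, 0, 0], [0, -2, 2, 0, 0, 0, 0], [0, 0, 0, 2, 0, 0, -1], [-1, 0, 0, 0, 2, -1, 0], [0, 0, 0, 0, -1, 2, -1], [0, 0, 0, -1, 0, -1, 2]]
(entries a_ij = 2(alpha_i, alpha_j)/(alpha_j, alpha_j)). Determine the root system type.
C7

The matrix has rank 7 with 2's on the diagonal. Reading the off-diagonal entries as Dynkin edges (a single edge where a_ij = a_ji = -1; a double or triple edge where a_ij * a_ji = 2 or 3), the diagram is a chain of 7 nodes with a double edge at one end; the terminal node there is the unique long simple root (C_7). One simple-root ordering that puts it in standard form is (alpha_4, alpha_7, alpha_6, alpha_5, alpha_1, alpha_2, alpha_3). So the algebra is type C_7, i.e. sp(14).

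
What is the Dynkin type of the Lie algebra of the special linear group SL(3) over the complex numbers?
This is sl(3), which has dimension 3^2 - 1 = 8 and rank 3 - 1 = 2 (a Cartan subalgebra is the diagonal traceless matrices). In the classification of classical Lie algebras, the special linear algebra sl(n+1) has type A_n; here n = 2, so the Dynkin diagram is a chain of 2 nodes with single edges (A_2). Hence the type is A_2.

type A_2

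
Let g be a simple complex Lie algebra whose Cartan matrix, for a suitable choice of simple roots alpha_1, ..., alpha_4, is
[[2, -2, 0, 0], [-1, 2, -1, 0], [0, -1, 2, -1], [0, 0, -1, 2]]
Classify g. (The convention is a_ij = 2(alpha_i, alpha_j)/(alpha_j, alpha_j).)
The matrix has rank 4 with 2's on the diagonal. Reading the off-diagonal entries as Dynkin edges (a single edge where a_ij = a_ji = -1; a double or triple edge where a_ij * a_ji = 2 or 3), the diagram is a chain of 4 nodes with a double edge at one end; the terminal node there is the unique long simple root (C_4). One simple-root ordering that puts it in standard form is (alpha_4, alpha_3, alpha_2, alpha_1). So the algebra is type C_4, i.e. sp(8).

C_4 (sp(8))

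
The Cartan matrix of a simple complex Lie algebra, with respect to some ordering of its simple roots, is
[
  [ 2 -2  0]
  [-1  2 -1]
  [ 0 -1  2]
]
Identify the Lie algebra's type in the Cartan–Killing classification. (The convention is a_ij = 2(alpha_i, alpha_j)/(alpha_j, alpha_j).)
The matrix has rank 3 with 2's on the diagonal. Reading the off-diagonal entries as Dynkin edges (a single edge where a_ij = a_ji = -1; a double or triple edge where a_ij * a_ji = 2 or 3), the diagram is a chain of 3 nodes with a double edge at one end; the terminal node there is the unique long simple root (C_3). One simple-root ordering that puts it in standard form is (alpha_3, alpha_2, alpha_1). So the algebra is type C_3, i.e. sp(6).

C_3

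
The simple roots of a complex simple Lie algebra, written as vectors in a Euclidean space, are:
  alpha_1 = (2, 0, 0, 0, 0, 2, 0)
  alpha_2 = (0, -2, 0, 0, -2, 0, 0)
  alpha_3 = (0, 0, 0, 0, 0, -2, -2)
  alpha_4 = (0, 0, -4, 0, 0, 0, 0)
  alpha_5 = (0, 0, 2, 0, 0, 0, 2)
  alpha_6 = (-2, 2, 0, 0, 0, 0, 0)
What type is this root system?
Compute the Cartan integers a_ij = 2(alpha_i, alpha_j)/(alpha_j, alpha_j); the resulting 6x6 Cartan matrix is
[[2, 0, -1, 0, 0, -1], [0, 2, 0, 0, 0, -1], [-1, 0, 2, 0, -1, 0], [0, 0, 0, 2, -2, 0], [0, 0, -1, -1, 2, 0], [-1, -1, 0, 0, 0, 2]].
The roots have two lengths (squared-length ratio 2:1); the short ones are alpha_{1,2,3,5,6}. The associated Dynkin diagram is a chain of 6 nodes with a double edge at one end; the terminal node there is the unique long simple root (C_6), so the type is C_6 (the algebra sp(12)).

C6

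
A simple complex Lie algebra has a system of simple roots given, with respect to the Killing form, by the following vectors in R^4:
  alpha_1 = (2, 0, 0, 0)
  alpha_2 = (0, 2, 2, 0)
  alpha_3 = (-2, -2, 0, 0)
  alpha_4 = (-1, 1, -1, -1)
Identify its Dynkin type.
Compute the Cartan integers a_ij = 2(alpha_i, alpha_j)/(alpha_j, alpha_j); the resulting 4x4 Cartan matrix is
[[2, 0, -1, -1], [0, 2, -1, 0], [-2, -1, 2, 0], [-1, 0, 0, 2]].
The roots have two lengths (squared-length ratio 2:1); the short ones are alpha_{1,4}. The associated Dynkin diagram is a chain of 4 nodes with a double edge between the middle two (F_4), so the type is F_4.

F_4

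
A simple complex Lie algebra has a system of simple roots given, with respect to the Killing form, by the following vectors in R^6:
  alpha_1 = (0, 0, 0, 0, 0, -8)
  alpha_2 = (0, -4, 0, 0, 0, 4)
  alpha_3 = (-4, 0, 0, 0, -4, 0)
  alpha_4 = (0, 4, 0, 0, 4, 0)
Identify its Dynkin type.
C_4 (sp(8))

Compute the Cartan integers a_ij = 2(alpha_i, alpha_j)/(alpha_j, alpha_j); the resulting 4x4 Cartan matrix is
[[2, -2, 0, 0], [-1, 2, 0, -1], [0, 0, 2, -1], [0, -1, -1, 2]].
The roots have two lengths (squared-length ratio 2:1); the short ones are alpha_{2,3,4}. The associated Dynkin diagram is a chain of 4 nodes with a double edge at one end; the terminal node there is the unique long simple root (C_4), so the type is C_4 (the algebra sp(8)).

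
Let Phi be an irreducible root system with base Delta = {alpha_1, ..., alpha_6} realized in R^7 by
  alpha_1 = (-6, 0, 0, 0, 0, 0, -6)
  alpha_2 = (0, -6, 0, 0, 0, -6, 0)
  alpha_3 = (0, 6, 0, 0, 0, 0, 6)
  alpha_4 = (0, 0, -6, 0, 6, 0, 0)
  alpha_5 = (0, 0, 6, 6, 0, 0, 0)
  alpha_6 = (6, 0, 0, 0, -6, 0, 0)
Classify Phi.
Compute the Cartan integers a_ij = 2(alpha_i, alpha_j)/(alpha_j, alpha_j); the resulting 6x6 Cartan matrix is
[[2, 0, -1, 0, 0, -1], [0, 2, -1, 0, 0, 0], [-1, -1, 2, 0, 0, 0], [0, 0, 0, 2, -1, -1], [0, 0, 0, -1, 2, 0], [-1, 0, 0, -1, 0, 2]].
All simple roots have the same length, so the diagram is simply laced. The associated Dynkin diagram is a chain of 6 nodes with single edges (A_6), so the type is A_6 (the algebra sl(7)).

A6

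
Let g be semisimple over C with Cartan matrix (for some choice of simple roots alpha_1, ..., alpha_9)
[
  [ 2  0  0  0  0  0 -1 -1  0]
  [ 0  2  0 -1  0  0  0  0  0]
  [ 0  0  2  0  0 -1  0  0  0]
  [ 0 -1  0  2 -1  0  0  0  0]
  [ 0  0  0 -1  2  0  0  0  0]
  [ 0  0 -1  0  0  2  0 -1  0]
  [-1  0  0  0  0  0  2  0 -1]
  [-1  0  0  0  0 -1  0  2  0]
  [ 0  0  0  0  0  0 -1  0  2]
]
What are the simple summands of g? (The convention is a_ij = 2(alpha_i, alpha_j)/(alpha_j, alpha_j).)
The diagram associated to this matrix has two connected components: the simple roots {alpha_2, alpha_4, alpha_5} form a chain of 3 nodes with single edges (A_3), and {alpha_1, alpha_3, alpha_6, alpha_7, alpha_8, alpha_9} form a chain of 6 nodes with single edges (A_6). A semisimple Lie algebra decomposes uniquely as the direct sum of simple ideals, one per connected component of its Dynkin diagram, so g ≅ A_3 ⊕ A_6 (dimension 15 + 48 = 63).

type A_3 + type A_6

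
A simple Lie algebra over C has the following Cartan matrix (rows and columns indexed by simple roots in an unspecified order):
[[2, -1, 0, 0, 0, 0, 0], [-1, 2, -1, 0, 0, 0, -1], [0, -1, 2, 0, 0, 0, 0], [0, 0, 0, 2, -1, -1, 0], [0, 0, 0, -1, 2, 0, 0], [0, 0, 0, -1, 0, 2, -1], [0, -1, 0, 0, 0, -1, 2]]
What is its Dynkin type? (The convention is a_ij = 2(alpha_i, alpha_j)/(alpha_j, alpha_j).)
The matrix has rank 7 with 2's on the diagonal. Reading the off-diagonal entries as Dynkin edges (a single edge where a_ij = a_ji = -1; a double or triple edge where a_ij * a_ji = 2 or 3), the diagram is a chain of 5 nodes with a fork of two nodes at one end (D_7). One simple-root ordering that puts it in standard form is (alpha_5, alpha_4, alpha_6, alpha_7, alpha_2, alpha_1, alpha_3). So the algebra is type D_7, i.e. so(14).

type D_7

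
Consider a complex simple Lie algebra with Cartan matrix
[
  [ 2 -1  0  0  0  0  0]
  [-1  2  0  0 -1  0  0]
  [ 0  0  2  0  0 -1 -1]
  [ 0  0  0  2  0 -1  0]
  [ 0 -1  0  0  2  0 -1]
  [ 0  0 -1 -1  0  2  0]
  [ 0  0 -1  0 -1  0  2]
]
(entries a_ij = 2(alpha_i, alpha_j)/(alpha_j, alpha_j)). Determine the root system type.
type A_7

The matrix has rank 7 with 2's on the diagonal. Reading the off-diagonal entries as Dynkin edges (a single edge where a_ij = a_ji = -1; a double or triple edge where a_ij * a_ji = 2 or 3), the diagram is a chain of 7 nodes with single edges (A_7). One simple-root ordering that puts it in standard form is (alpha_4, alpha_6, alpha_3, alpha_7, alpha_5, alpha_2, alpha_1). So the algebra is type A_7, i.e. sl(8).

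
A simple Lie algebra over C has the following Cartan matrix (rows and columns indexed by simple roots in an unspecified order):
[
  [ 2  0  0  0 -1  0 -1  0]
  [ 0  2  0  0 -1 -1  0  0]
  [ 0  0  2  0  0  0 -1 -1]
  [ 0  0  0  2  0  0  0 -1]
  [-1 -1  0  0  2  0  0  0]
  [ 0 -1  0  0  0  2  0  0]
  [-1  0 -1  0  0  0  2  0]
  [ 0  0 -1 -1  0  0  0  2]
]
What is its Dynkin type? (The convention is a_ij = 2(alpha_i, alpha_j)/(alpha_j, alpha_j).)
A_8 (sl(9))

The matrix has rank 8 with 2's on the diagonal. Reading the off-diagonal entries as Dynkin edges (a single edge where a_ij = a_ji = -1; a double or triple edge where a_ij * a_ji = 2 or 3), the diagram is a chain of 8 nodes with single edges (A_8). One simple-root ordering that puts it in standard form is (alpha_6, alpha_2, alpha_5, alpha_1, alpha_7, alpha_3, alpha_8, alpha_4). So the algebra is type A_8, i.e. sl(9).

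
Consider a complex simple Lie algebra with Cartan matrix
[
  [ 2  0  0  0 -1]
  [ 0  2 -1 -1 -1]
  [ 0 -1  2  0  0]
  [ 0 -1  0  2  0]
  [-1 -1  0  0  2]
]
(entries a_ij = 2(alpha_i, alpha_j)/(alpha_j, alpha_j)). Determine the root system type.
The matrix has rank 5 with 2's on the diagonal. Reading the off-diagonal entries as Dynkin edges (a single edge where a_ij = a_ji = -1; a double or triple edge where a_ij * a_ji = 2 or 3), the diagram is a chain of 3 nodes with a fork of two nodes at one end (D_5). One simple-root ordering that puts it in standard form is (alpha_1, alpha_5, alpha_2, alpha_3, alpha_4). So the algebra is type D_5, i.e. so(10).

D_5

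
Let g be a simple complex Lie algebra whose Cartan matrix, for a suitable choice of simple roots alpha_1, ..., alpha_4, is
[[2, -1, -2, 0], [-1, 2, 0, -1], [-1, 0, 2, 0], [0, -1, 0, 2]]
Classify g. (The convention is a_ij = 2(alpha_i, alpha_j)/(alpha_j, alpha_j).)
B4

The matrix has rank 4 with 2's on the diagonal. Reading the off-diagonal entries as Dynkin edges (a single edge where a_ij = a_ji = -1; a double or triple edge where a_ij * a_ji = 2 or 3), the diagram is a chain of 4 nodes with a double edge at one end; the terminal node there is the unique short simple root (B_4). One simple-root ordering that puts it in standard form is (alpha_4, alpha_2, alpha_1, alpha_3). So the algebra is type B_4, i.e. so(9).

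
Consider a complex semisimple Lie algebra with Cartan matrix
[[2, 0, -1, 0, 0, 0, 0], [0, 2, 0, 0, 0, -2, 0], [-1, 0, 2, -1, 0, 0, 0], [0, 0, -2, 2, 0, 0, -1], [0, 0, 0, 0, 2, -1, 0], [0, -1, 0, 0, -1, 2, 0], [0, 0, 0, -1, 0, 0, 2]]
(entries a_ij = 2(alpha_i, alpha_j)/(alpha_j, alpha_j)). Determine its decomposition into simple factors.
C_3 (sp(6)) ⊕ F_4

The diagram associated to this matrix has two connected components: the simple roots {alpha_2, alpha_5, alpha_6} form a chain of 3 nodes with a double edge at one end; the terminal node there is the unique long simple root (C_3), and {alpha_1, alpha_3, alpha_4, alpha_7} form a chain of 4 nodes with a double edge between the middle two (F_4). A semisimple Lie algebra decomposes uniquely as the direct sum of simple ideals, one per connected component of its Dynkin diagram, so g ≅ C_3 ⊕ F_4 (dimension 21 + 52 = 73).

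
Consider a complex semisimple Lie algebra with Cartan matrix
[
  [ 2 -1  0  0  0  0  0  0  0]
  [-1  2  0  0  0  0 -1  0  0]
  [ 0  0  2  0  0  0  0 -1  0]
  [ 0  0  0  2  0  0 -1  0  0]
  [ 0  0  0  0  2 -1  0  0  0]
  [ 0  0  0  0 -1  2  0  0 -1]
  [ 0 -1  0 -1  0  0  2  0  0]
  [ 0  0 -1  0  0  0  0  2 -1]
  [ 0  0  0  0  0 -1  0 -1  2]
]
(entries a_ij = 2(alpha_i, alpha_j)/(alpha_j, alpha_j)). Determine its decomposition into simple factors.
A4 ⊕ A5

The diagram associated to this matrix has two connected components: the simple roots {alpha_1, alpha_2, alpha_4, alpha_7} form a chain of 4 nodes with single edges (A_4), and {alpha_3, alpha_5, alpha_6, alpha_8, alpha_9} form a chain of 5 nodes with single edges (A_5). A semisimple Lie algebra decomposes uniquely as the direct sum of simple ideals, one per connected component of its Dynkin diagram, so g ≅ A_4 ⊕ A_5 (dimension 24 + 35 = 59).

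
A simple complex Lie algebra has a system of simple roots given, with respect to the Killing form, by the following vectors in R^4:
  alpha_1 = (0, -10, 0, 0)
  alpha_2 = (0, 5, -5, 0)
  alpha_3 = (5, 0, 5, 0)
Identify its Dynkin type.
C3

Compute the Cartan integers a_ij = 2(alpha_i, alpha_j)/(alpha_j, alpha_j); the resulting 3x3 Cartan matrix is
[[2, -2, 0], [-1, 2, -1], [0, -1, 2]].
The roots have two lengths (squared-length ratio 2:1); the short ones are alpha_{2,3}. The associated Dynkin diagram is a chain of 3 nodes with a double edge at one end; the terminal node there is the unique long simple root (C_3), so the type is C_3 (the algebra sp(6)).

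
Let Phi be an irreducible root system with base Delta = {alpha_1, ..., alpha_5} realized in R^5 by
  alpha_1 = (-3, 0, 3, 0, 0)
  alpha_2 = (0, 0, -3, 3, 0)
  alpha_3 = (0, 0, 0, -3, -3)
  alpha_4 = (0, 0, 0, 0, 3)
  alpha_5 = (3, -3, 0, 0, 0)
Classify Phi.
Compute the Cartan integers a_ij = 2(alpha_i, alpha_j)/(alpha_j, alpha_j); the resulting 5x5 Cartan matrix is
[[2, -1, 0, 0, -1], [-1, 2, -1, 0, 0], [0, -1, 2, -2, 0], [0, 0, -1, 2, 0], [-1, 0, 0, 0, 2]].
The roots have two lengths (squared-length ratio 2:1); the short ones are alpha_{4}. The associated Dynkin diagram is a chain of 5 nodes with a double edge at one end; the terminal node there is the unique short simple root (B_5), so the type is B_5 (the algebra so(11)).

B5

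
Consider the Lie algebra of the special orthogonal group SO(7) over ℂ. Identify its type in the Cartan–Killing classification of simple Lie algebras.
B3

This is so(7) with 7 odd, which has dimension 7(7-1)/2 = 21 and rank (7-1)/2 = 3. In the classification of classical Lie algebras, the orthogonal algebra so(2n+1) in an odd number of variables has type B_n; here n = 3, so the Dynkin diagram is a chain of 3 nodes with a double edge at one end; the terminal node there is the unique short simple root (B_3). Hence the type is B_3.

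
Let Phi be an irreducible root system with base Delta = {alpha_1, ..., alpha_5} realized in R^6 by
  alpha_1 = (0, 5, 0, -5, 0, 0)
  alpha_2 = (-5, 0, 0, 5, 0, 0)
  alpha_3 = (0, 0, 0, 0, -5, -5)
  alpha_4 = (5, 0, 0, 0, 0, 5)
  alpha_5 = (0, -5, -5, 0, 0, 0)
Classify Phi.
Compute the Cartan integers a_ij = 2(alpha_i, alpha_j)/(alpha_j, alpha_j); the resulting 5x5 Cartan matrix is
[[2, -1, 0, 0, -1], [-1, 2, 0, -1, 0], [0, 0, 2, -1, 0], [0, -1, -1, 2, 0], [-1, 0, 0, 0, 2]].
All simple roots have the same length, so the diagram is simply laced. The associated Dynkin diagram is a chain of 5 nodes with single edges (A_5), so the type is A_5 (the algebra sl(6)).

A5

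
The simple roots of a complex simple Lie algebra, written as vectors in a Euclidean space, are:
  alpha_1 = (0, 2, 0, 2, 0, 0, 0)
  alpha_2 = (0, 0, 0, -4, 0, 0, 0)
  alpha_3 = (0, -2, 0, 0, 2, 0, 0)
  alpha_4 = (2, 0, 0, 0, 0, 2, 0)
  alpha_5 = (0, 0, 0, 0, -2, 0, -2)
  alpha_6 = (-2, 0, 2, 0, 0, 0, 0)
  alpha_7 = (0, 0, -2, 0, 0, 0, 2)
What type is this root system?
type C_7

Compute the Cartan integers a_ij = 2(alpha_i, alpha_j)/(alpha_j, alpha_j); the resulting 7x7 Cartan matrix is
[[2, -1, -1, 0, 0, 0, 0], [-2, 2, 0, 0, 0, 0, 0], [-1, 0, 2, 0, -1, 0, 0], [0, 0, 0, 2, 0, -1, 0], [0, 0, -1, 0, 2, 0, -1], [0, 0, 0, -1, 0, 2, -1], [0, 0, 0, 0, -1, -1, 2]].
The roots have two lengths (squared-length ratio 2:1); the short ones are alpha_{1,3,4,5,6,7}. The associated Dynkin diagram is a chain of 7 nodes with a double edge at one end; the terminal node there is the unique long simple root (C_7), so the type is C_7 (the algebra sp(14)).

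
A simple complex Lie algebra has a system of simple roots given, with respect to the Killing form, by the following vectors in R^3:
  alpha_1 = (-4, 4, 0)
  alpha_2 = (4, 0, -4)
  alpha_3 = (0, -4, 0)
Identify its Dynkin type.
Compute the Cartan integers a_ij = 2(alpha_i, alpha_j)/(alpha_j, alpha_j); the resulting 3x3 Cartan matrix is
[[2, -1, -2], [-1, 2, 0], [-1, 0, 2]].
The roots have two lengths (squared-length ratio 2:1); the short ones are alpha_{3}. The associated Dynkin diagram is a chain of 3 nodes with a double edge at one end; the terminal node there is the unique short simple root (B_3), so the type is B_3 (the algebra so(7)).

type B_3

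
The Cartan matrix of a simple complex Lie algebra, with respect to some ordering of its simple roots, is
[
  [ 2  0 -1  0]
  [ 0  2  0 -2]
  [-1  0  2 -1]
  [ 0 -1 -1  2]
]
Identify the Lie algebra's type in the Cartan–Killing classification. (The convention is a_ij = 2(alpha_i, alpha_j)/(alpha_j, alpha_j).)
The matrix has rank 4 with 2's on the diagonal. Reading the off-diagonal entries as Dynkin edges (a single edge where a_ij = a_ji = -1; a double or triple edge where a_ij * a_ji = 2 or 3), the diagram is a chain of 4 nodes with a double edge at one end; the terminal node there is the unique long simple root (C_4). One simple-root ordering that puts it in standard form is (alpha_1, alpha_3, alpha_4, alpha_2). So the algebra is type C_4, i.e. sp(8).

C_4 (sp(8))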